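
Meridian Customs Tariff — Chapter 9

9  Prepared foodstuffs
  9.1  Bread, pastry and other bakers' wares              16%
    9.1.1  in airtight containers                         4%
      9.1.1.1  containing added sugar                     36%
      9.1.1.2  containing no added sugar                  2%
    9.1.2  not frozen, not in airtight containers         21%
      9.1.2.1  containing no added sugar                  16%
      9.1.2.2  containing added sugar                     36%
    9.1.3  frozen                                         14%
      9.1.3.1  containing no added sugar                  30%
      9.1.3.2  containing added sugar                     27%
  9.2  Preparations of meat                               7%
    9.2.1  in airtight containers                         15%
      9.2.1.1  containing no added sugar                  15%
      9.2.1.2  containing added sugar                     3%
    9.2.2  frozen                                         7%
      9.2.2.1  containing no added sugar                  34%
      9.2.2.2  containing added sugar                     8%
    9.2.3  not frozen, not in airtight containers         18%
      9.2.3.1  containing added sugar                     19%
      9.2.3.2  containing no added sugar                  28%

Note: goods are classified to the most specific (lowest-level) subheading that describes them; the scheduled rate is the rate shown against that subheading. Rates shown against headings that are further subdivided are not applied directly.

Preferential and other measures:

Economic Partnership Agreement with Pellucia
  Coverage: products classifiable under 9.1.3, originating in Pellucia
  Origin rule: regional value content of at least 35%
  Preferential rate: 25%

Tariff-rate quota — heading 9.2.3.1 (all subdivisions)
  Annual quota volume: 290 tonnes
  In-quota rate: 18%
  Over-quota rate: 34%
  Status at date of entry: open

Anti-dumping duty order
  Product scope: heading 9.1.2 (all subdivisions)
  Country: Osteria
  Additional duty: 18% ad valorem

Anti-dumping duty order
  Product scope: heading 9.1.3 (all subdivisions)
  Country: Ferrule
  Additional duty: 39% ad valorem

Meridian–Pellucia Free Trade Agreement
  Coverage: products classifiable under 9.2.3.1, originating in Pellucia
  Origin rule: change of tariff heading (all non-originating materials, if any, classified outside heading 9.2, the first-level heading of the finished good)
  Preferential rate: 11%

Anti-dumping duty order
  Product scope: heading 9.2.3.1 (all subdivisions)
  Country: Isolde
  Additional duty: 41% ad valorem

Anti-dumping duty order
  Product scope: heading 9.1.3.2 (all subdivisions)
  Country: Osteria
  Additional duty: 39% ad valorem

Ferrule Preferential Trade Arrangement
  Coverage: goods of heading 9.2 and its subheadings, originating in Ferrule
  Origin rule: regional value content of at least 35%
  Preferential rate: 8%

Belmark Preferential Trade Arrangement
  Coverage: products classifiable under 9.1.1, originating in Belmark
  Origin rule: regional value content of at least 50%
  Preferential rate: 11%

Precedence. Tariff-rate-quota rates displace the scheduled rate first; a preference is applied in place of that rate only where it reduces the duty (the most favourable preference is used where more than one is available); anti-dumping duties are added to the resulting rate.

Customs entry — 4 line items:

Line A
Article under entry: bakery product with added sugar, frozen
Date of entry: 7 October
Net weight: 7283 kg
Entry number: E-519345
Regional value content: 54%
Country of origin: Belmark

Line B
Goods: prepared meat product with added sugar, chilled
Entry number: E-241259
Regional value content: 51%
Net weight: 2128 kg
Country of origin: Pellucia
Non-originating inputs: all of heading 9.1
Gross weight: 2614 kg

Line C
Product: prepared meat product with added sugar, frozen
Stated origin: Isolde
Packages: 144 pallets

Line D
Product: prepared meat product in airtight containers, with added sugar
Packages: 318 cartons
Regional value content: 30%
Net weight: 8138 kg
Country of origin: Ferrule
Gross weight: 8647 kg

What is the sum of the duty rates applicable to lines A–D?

49%

Line A: bakery product → 9.1; frozen → 9.1.3; with added sugar → 9.1.3.2. Scheduled 27%. Belmark agreement on 9.1.1: 9.1.3.2 not covered. → 27%.
Line B: prepared meat product → 9.2; chilled → 9.2.3; with added sugar → 9.2.3.1. Scheduled 19%. quota on 9.2.3.1 open → in-quota 18%; Pellucia agreement on 9.1.3: 9.2.3.1 not covered; Pellucia agreement on 9.2.3.1: CTH met → 11% available; preferential 11%. → 11%.
Line C: prepared meat product → 9.2; frozen → 9.2.2; with added sugar → 9.2.2.2. Scheduled 8%. No special measure applies. → 8%.
Line D: prepared meat product → 9.2; in airtight containers → 9.2.1; with added sugar → 9.2.1.2. Scheduled 3%. Ferrule agreement on 9.2: RVC < 35%. → 3%.
Sum: 27% + 11% + 8% + 3% = 49%.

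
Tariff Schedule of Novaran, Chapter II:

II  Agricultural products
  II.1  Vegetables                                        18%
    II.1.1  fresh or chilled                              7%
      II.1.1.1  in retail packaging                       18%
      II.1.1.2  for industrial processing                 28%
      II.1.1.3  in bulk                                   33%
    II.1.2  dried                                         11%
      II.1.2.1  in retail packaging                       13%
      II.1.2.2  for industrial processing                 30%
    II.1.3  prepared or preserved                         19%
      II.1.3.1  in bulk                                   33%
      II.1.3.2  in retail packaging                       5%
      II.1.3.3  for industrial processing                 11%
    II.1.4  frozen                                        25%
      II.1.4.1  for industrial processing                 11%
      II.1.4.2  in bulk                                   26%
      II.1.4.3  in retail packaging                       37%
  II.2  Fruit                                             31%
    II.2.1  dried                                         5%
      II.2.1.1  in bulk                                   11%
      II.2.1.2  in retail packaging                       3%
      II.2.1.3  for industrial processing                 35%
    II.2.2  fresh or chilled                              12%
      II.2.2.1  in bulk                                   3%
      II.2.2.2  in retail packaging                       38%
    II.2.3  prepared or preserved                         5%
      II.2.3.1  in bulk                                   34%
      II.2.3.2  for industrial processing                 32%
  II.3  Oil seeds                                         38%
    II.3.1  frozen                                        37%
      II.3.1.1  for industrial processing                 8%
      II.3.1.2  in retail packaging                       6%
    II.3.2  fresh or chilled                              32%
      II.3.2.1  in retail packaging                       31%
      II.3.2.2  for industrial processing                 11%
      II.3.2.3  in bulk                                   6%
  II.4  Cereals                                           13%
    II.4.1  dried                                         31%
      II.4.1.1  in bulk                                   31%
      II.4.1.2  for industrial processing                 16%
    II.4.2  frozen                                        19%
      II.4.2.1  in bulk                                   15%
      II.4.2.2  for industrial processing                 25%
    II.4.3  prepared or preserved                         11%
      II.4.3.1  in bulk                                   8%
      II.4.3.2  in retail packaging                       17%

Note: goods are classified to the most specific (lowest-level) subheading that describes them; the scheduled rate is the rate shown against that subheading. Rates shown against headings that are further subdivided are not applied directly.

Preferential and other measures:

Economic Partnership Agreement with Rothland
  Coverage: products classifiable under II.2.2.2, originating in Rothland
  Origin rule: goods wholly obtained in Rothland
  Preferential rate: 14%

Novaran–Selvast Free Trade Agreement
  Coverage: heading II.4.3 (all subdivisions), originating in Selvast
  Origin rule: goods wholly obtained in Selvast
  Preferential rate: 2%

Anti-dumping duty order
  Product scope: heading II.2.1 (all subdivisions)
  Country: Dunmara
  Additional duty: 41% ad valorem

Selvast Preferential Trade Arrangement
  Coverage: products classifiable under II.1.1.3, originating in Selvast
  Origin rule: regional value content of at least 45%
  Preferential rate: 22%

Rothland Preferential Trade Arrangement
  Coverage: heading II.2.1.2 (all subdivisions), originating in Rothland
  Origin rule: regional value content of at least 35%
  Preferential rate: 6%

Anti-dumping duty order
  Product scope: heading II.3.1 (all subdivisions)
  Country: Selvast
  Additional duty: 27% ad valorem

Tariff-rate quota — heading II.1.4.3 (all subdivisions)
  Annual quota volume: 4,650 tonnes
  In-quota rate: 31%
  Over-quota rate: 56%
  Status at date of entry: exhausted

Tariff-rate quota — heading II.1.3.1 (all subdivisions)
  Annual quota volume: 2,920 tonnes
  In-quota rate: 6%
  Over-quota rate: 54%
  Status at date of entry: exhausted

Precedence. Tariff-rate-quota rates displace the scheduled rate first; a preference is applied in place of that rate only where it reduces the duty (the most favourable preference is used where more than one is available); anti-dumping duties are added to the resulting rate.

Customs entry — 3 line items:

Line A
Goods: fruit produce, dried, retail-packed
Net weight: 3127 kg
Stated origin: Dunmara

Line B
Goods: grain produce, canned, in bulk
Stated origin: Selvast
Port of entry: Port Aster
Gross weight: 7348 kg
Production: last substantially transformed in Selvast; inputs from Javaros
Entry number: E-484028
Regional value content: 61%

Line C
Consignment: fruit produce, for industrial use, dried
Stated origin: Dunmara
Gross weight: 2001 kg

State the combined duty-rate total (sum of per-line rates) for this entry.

128%

Line A: fruit → II.2; dried → II.2.1; retail-packed → II.2.1.2. Scheduled 3%. anti-dumping (Dunmara, II.2.1): +41%; total 3% + 41% = 44%. → 44%.
Line B: grain → II.4; canned → II.4.3; in bulk → II.4.3.1. Scheduled 8%. Selvast agreement on II.4.3: not wholly obtained; Selvast agreement on II.1.1.3: II.4.3.1 not covered. → 8%.
Line C: fruit → II.2; dried → II.2.1; for industrial use → II.2.1.3. Scheduled 35%. anti-dumping (Dunmara, II.2.1): +41%; total 35% + 41% = 76%. → 76%.
Sum: 44% + 8% + 76% = 128%.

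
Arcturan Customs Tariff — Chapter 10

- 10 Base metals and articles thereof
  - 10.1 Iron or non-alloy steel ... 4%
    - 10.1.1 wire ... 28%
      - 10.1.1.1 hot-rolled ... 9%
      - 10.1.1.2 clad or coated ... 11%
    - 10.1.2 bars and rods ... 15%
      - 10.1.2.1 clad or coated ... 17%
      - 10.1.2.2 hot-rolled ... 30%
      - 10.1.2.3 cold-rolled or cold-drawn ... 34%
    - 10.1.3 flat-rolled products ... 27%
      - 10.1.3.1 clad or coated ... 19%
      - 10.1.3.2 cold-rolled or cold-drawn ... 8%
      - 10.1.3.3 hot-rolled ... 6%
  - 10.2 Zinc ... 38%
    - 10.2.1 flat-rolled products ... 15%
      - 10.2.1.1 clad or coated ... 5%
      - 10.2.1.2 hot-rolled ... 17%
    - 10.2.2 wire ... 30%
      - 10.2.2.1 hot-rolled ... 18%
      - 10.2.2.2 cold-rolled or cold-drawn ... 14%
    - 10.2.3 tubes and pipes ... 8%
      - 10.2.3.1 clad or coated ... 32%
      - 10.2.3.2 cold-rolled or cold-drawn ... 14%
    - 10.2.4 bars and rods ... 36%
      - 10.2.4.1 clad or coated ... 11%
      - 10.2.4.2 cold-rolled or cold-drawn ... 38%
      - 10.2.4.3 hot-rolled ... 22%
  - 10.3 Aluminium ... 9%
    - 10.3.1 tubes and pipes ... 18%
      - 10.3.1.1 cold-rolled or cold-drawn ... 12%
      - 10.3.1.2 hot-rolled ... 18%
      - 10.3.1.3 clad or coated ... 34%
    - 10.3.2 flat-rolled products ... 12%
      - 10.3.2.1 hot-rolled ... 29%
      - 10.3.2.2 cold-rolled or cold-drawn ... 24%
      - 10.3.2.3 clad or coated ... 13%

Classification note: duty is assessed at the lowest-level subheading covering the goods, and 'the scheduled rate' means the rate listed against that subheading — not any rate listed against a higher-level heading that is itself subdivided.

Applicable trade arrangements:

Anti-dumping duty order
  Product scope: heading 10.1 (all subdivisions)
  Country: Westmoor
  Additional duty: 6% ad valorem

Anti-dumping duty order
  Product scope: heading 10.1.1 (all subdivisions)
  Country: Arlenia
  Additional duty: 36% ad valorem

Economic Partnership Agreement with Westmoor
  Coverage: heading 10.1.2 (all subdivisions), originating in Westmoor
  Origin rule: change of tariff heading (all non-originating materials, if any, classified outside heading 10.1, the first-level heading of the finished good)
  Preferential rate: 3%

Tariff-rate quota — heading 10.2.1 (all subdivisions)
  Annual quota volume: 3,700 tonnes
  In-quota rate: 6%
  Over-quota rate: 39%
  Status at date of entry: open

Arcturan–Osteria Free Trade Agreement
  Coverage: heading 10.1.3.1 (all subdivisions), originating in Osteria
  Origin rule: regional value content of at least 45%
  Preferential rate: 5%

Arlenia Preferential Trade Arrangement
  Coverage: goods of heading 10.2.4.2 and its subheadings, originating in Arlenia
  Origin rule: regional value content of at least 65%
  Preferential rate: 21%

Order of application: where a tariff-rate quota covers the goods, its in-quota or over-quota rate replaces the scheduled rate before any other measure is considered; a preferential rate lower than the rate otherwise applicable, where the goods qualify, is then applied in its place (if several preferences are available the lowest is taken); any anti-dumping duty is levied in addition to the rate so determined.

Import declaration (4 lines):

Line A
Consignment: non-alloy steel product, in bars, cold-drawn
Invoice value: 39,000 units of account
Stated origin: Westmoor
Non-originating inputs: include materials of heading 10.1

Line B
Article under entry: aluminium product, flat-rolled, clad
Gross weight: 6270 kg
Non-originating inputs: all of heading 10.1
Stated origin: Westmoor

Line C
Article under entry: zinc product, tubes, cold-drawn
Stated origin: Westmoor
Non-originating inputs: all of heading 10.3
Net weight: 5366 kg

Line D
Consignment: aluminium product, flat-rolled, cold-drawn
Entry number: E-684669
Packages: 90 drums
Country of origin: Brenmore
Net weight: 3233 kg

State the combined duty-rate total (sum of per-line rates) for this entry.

Line A: non-alloy steel → 10.1; in bars → 10.1.2; cold-drawn → 10.1.2.3. Scheduled 34%. Westmoor agreement on 10.1.2: CTH not met; anti-dumping (Westmoor, 10.1): +6%; total 34% + 6% = 40%. → 40%.
Line B: aluminium → 10.3; flat-rolled → 10.3.2; clad → 10.3.2.3. Scheduled 13%. Westmoor agreement on 10.1.2: 10.3.2.3 not covered. → 13%.
Line C: zinc → 10.2; tubes → 10.2.3; cold-drawn → 10.2.3.2. Scheduled 14%. Westmoor agreement on 10.1.2: 10.2.3.2 not covered. → 14%.
Line D: aluminium → 10.3; flat-rolled → 10.3.2; cold-drawn → 10.3.2.2. Scheduled 24%. No special measure applies. → 24%.
Sum: 40% + 13% + 14% + 24% = 91%.

91%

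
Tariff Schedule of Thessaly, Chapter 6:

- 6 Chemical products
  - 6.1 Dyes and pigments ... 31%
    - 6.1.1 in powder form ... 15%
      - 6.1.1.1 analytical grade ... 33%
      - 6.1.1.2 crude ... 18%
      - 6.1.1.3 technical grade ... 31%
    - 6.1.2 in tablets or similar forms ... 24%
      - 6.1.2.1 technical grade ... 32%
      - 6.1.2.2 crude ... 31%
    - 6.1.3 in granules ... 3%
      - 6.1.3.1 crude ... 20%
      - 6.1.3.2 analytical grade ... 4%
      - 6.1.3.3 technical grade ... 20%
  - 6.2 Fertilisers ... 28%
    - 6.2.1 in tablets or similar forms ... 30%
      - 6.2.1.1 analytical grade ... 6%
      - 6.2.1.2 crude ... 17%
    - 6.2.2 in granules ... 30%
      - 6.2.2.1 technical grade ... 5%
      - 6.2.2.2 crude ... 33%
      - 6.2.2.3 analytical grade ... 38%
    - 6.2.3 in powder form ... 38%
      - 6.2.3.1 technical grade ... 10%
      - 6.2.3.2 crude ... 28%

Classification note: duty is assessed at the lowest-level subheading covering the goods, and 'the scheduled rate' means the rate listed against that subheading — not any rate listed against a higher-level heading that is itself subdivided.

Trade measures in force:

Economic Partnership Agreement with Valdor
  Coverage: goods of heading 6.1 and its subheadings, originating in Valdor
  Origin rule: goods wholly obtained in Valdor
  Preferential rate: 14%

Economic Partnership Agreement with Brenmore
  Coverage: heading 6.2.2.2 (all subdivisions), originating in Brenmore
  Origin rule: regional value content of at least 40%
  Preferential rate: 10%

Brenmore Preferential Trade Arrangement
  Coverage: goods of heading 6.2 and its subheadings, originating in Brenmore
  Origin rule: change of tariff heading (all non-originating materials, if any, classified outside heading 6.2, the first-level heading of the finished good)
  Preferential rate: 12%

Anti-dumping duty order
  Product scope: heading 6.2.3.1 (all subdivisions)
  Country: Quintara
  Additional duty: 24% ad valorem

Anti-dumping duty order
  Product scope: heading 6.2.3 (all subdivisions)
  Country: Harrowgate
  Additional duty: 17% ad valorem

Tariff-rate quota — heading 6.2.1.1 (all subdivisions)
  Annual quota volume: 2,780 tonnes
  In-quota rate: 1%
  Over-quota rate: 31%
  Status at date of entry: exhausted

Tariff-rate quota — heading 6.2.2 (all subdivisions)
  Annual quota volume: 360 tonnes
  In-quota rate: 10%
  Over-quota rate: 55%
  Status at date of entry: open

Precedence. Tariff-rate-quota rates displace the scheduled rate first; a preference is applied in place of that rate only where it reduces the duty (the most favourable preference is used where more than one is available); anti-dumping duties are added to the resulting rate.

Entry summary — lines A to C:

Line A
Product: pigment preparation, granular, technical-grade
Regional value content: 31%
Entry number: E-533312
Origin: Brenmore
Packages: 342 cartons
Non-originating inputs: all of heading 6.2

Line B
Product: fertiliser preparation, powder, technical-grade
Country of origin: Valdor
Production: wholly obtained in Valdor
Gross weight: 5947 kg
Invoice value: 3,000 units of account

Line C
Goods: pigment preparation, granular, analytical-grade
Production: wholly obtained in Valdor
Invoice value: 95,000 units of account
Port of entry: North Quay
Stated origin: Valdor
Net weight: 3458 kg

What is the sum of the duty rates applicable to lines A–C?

Line A: pigment → 6.1; granular → 6.1.3; technical-grade → 6.1.3.3. Scheduled 20%. Brenmore agreement on 6.2.2.2: 6.1.3.3 not covered; Brenmore agreement on 6.2: 6.1.3.3 not covered. → 20%.
Line B: fertiliser → 6.2; powder → 6.2.3; technical-grade → 6.2.3.1. Scheduled 10%. Valdor agreement on 6.1: 6.2.3.1 not covered. → 10%.
Line C: pigment → 6.1; granular → 6.1.3; analytical-grade → 6.1.3.2. Scheduled 4%. Valdor agreement on 6.1: wholly obtained → 14% available; preference 14% not lower than 4% → no reduction. → 4%.
Sum: 20% + 10% + 4% = 34%.

34%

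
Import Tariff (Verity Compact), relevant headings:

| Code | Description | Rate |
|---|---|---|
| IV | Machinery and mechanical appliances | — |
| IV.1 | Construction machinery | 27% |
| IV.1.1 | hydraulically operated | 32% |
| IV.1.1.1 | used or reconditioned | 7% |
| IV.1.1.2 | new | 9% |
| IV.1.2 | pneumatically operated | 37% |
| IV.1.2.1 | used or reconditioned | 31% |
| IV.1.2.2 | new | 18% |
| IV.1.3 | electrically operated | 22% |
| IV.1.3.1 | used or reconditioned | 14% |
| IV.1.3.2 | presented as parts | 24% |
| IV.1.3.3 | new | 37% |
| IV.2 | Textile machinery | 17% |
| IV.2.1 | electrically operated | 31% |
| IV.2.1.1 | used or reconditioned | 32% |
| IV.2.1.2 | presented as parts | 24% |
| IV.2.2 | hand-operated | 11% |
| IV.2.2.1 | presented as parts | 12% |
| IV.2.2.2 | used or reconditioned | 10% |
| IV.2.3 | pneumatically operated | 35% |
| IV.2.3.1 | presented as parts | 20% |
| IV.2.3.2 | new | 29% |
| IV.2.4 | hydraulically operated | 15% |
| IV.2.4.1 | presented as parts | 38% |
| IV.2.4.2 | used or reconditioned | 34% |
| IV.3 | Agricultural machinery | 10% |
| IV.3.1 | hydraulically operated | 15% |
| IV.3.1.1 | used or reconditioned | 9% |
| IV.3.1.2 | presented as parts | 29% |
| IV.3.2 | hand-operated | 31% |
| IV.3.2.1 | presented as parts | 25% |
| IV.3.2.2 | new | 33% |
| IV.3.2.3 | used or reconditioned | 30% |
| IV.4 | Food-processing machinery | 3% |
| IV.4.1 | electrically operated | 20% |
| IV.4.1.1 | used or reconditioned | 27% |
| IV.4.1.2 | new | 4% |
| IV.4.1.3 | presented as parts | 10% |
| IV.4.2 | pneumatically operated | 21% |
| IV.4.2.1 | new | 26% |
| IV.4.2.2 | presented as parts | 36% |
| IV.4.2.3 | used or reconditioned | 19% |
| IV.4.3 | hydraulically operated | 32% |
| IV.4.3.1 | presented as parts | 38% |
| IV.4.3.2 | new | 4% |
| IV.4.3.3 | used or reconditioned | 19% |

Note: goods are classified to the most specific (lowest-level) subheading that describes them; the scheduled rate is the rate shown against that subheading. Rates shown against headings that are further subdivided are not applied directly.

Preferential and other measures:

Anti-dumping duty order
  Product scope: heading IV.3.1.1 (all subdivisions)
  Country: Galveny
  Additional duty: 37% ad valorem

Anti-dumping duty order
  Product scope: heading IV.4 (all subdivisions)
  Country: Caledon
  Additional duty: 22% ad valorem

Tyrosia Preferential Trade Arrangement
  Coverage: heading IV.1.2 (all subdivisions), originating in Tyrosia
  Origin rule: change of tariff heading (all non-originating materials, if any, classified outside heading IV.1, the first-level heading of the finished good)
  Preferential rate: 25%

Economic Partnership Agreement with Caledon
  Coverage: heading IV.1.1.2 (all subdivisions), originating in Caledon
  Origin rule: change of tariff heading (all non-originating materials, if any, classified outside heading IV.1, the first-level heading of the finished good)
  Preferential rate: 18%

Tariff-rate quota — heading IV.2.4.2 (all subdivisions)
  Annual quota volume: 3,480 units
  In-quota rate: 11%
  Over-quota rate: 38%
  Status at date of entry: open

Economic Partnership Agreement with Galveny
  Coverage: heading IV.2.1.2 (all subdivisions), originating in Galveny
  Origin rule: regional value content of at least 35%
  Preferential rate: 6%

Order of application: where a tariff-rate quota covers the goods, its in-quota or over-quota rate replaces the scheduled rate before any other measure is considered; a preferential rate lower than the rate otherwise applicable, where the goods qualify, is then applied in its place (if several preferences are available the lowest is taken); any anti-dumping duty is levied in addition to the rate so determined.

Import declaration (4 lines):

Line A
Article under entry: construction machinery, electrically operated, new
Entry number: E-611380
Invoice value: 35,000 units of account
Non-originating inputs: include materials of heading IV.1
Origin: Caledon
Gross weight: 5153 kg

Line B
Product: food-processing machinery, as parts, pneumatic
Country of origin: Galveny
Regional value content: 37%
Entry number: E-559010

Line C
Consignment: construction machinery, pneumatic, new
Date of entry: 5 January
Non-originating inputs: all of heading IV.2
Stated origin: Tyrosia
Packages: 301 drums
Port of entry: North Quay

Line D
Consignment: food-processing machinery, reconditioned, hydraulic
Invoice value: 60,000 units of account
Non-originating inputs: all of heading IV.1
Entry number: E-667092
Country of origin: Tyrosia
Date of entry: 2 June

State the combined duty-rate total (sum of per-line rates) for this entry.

Line A: construction → IV.1; electrically operated → IV.1.3; new → IV.1.3.3. Scheduled 37%. Caledon agreement on IV.1.1.2: IV.1.3.3 not covered. → 37%.
Line B: food-processing → IV.4; pneumatic → IV.4.2; as parts → IV.4.2.2. Scheduled 36%. Galveny agreement on IV.2.1.2: IV.4.2.2 not covered. → 36%.
Line C: construction → IV.1; pneumatic → IV.1.2; new → IV.1.2.2. Scheduled 18%. Tyrosia agreement on IV.1.2: CTH met → 25% available; preference 25% not lower than 18% → no reduction. → 18%.
Line D: food-processing → IV.4; hydraulic → IV.4.3; reconditioned → IV.4.3.3. Scheduled 19%. Tyrosia agreement on IV.1.2: IV.4.3.3 not covered. → 19%.
Sum: 37% + 36% + 18% + 19% = 110%.

110%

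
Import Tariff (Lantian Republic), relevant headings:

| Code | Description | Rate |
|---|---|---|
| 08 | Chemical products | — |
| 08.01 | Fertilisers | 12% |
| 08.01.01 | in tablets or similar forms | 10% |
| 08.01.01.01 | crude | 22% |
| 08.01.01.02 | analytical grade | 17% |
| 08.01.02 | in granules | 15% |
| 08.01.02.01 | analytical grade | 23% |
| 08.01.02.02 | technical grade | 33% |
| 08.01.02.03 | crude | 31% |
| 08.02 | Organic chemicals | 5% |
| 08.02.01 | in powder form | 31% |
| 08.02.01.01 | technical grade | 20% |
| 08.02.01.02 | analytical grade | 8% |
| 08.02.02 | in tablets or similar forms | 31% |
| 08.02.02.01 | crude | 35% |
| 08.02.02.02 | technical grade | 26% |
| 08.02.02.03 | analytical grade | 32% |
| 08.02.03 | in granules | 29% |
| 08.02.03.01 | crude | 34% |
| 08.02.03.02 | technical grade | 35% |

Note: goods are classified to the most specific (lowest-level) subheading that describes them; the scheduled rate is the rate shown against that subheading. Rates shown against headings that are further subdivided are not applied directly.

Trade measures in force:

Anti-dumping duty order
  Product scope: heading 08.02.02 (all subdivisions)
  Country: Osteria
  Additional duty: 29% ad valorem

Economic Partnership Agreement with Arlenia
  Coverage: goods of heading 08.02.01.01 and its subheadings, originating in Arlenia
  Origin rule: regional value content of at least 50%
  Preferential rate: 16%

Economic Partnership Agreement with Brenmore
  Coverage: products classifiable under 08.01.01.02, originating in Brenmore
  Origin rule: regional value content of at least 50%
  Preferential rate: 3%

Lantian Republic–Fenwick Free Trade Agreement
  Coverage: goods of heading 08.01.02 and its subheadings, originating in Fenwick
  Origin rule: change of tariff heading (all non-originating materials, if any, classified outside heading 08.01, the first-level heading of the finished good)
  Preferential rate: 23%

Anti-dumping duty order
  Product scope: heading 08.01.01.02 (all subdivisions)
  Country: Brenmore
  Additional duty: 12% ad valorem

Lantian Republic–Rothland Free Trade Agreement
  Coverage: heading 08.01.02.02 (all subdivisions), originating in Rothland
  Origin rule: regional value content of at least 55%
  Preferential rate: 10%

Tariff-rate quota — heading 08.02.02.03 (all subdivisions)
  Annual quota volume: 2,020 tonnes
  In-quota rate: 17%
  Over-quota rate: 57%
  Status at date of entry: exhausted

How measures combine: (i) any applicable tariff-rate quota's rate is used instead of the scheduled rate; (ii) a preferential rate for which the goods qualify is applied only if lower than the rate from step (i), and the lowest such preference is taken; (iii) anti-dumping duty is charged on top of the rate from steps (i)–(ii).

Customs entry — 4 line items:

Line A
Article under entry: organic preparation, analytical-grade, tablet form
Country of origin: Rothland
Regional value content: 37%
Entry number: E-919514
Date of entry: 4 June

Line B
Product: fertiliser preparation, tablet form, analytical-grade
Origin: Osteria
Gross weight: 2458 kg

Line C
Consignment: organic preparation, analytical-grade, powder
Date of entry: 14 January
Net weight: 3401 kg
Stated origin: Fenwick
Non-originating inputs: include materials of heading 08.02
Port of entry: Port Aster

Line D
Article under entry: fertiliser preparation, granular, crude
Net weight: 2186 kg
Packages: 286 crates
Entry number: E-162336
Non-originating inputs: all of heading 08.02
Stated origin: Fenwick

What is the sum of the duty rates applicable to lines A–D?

Line A: organic → 08.02; tablet form → 08.02.02; analytical-grade → 08.02.02.03. Scheduled 32%. quota on 08.02.02.03 exhausted → over-quota 57%; Rothland agreement on 08.01.02.02: 08.02.02.03 not covered. → 57%.
Line B: fertiliser → 08.01; tablet form → 08.01.01; analytical-grade → 08.01.01.02. Scheduled 17%. No special measure applies. → 17%.
Line C: organic → 08.02; powder → 08.02.01; analytical-grade → 08.02.01.02. Scheduled 8%. Fenwick agreement on 08.01.02: 08.02.01.02 not covered. → 8%.
Line D: fertiliser → 08.01; granular → 08.01.02; crude → 08.01.02.03. Scheduled 31%. Fenwick agreement on 08.01.02: CTH met → 23% available; preferential 23%. → 23%.
Sum: 57% + 17% + 8% + 23% = 105%.

105%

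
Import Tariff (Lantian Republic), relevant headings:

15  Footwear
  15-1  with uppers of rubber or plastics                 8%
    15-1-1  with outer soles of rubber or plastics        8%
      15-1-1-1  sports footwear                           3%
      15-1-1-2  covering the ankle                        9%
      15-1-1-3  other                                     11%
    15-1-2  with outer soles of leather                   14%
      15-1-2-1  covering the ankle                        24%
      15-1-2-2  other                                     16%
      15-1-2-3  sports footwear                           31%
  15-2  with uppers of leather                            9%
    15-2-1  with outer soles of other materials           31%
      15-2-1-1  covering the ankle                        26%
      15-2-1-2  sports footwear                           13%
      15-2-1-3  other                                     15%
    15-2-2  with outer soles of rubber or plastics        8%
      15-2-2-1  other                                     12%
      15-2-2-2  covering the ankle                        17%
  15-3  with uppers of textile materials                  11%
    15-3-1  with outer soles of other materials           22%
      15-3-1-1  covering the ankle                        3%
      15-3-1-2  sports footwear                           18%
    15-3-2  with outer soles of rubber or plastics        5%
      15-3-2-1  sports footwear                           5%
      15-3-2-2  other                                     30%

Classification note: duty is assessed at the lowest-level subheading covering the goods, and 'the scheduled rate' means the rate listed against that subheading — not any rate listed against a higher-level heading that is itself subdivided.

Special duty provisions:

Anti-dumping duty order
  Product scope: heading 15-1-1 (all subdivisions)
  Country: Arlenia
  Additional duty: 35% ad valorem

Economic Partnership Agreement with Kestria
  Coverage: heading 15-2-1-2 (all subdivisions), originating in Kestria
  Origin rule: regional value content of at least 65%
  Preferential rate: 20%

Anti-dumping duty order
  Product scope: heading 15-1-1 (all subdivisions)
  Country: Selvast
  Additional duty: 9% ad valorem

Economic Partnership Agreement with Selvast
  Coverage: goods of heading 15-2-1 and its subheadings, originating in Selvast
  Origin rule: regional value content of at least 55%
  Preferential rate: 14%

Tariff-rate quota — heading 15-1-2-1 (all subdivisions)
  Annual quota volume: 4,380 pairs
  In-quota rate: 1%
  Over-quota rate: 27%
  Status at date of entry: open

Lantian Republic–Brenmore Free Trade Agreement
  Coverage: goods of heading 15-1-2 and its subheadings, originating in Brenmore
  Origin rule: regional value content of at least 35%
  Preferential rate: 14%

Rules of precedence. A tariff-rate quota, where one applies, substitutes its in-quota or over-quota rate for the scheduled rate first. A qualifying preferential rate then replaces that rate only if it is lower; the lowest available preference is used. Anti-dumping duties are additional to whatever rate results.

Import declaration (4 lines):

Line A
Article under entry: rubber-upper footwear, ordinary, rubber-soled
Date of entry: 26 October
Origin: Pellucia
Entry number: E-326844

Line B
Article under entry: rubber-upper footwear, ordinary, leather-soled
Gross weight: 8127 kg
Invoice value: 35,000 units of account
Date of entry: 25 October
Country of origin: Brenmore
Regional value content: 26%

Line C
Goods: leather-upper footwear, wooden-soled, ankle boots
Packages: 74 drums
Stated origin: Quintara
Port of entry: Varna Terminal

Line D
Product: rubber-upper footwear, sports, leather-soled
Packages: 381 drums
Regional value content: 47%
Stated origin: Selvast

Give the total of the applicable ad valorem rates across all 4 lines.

Line A: rubber-upper → 15-1; rubber-soled → 15-1-1; ordinary → 15-1-1-3. Scheduled 11%. No special measure applies. → 11%.
Line B: rubber-upper → 15-1; leather-soled → 15-1-2; ordinary → 15-1-2-2. Scheduled 16%. Brenmore agreement on 15-1-2: RVC < 35%. → 16%.
Line C: leather-upper → 15-2; wooden-soled → 15-2-1; ankle boots → 15-2-1-1. Scheduled 26%. No special measure applies. → 26%.
Line D: rubber-upper → 15-1; leather-soled → 15-1-2; sports → 15-1-2-3. Scheduled 31%. Selvast agreement on 15-2-1: 15-1-2-3 not covered. → 31%.
Sum: 11% + 16% + 26% + 31% = 84%.

84%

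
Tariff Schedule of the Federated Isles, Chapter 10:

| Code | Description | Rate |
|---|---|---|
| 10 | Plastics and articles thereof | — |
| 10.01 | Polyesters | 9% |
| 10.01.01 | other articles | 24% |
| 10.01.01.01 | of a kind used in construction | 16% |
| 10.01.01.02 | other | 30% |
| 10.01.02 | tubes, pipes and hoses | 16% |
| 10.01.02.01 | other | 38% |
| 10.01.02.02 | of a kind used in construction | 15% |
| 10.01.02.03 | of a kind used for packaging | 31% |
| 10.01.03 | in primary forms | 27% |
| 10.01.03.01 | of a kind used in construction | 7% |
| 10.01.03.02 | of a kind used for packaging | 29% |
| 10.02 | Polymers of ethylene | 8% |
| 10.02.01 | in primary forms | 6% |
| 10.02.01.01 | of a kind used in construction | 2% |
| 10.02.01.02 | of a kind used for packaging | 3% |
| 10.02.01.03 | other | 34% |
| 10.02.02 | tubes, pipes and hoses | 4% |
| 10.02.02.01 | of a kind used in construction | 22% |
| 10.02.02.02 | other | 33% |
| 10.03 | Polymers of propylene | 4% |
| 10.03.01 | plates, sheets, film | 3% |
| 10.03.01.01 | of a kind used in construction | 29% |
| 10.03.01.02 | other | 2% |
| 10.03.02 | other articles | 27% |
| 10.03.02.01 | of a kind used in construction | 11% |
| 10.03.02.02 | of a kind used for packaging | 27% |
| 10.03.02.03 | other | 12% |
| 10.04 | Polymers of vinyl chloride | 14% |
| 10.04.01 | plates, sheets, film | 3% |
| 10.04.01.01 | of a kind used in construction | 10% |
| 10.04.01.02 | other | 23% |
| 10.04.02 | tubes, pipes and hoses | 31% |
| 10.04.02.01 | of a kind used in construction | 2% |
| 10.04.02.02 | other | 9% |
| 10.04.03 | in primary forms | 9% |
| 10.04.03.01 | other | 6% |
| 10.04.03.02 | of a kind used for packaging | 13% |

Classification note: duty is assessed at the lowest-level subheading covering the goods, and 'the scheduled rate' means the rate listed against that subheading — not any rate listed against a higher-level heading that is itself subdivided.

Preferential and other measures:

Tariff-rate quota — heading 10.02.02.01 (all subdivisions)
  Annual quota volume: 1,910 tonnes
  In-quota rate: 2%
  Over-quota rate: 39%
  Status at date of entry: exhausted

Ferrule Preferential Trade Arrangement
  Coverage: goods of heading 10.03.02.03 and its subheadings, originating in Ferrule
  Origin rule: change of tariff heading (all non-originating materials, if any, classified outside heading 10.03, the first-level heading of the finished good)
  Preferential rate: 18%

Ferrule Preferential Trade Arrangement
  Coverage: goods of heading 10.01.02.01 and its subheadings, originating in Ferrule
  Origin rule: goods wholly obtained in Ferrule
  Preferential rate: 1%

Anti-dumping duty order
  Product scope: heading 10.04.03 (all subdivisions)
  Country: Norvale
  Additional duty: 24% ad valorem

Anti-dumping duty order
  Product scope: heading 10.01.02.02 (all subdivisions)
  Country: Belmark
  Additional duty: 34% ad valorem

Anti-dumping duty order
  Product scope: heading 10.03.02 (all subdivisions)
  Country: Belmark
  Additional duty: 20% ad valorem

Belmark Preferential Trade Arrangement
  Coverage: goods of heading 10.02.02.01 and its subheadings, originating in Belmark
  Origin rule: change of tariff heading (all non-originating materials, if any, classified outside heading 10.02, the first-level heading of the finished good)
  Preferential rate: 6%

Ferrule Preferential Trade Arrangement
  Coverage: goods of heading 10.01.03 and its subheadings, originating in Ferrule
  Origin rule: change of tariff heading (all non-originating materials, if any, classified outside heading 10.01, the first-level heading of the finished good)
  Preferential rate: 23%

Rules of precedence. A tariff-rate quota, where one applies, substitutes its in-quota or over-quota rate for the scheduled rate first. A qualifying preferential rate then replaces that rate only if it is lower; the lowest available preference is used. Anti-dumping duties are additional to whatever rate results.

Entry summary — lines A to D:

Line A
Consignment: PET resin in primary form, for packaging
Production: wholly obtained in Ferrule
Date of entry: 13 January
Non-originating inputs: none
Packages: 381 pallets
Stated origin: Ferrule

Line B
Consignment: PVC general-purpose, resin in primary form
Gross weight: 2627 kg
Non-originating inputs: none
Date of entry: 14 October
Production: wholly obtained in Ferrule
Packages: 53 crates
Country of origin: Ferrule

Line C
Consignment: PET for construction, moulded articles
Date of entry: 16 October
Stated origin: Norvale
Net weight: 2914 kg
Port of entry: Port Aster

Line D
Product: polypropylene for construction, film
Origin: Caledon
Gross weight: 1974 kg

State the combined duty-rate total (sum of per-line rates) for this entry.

Line A: PET → 10.01; resin in primary form → 10.01.03; for packaging → 10.01.03.02. Scheduled 29%. Ferrule agreement on 10.03.02.03: 10.01.03.02 not covered; Ferrule agreement on 10.01.02.01: 10.01.03.02 not covered; Ferrule agreement on 10.01.03: CTH met → 23% available; preferential 23%. → 23%.
Line B: PVC → 10.04; resin in primary form → 10.04.03; general-purpose → 10.04.03.01. Scheduled 6%. Ferrule agreement on 10.03.02.03: 10.04.03.01 not covered; Ferrule agreement on 10.01.02.01: 10.04.03.01 not covered; Ferrule agreement on 10.01.03: 10.04.03.01 not covered. → 6%.
Line C: PET → 10.01; moulded articles → 10.01.01; for construction → 10.01.01.01. Scheduled 16%. No special measure applies. → 16%.
Line D: polypropylene → 10.03; film → 10.03.01; for construction → 10.03.01.01. Scheduled 29%. No special measure applies. → 29%.
Sum: 23% + 6% + 16% + 29% = 74%.

74%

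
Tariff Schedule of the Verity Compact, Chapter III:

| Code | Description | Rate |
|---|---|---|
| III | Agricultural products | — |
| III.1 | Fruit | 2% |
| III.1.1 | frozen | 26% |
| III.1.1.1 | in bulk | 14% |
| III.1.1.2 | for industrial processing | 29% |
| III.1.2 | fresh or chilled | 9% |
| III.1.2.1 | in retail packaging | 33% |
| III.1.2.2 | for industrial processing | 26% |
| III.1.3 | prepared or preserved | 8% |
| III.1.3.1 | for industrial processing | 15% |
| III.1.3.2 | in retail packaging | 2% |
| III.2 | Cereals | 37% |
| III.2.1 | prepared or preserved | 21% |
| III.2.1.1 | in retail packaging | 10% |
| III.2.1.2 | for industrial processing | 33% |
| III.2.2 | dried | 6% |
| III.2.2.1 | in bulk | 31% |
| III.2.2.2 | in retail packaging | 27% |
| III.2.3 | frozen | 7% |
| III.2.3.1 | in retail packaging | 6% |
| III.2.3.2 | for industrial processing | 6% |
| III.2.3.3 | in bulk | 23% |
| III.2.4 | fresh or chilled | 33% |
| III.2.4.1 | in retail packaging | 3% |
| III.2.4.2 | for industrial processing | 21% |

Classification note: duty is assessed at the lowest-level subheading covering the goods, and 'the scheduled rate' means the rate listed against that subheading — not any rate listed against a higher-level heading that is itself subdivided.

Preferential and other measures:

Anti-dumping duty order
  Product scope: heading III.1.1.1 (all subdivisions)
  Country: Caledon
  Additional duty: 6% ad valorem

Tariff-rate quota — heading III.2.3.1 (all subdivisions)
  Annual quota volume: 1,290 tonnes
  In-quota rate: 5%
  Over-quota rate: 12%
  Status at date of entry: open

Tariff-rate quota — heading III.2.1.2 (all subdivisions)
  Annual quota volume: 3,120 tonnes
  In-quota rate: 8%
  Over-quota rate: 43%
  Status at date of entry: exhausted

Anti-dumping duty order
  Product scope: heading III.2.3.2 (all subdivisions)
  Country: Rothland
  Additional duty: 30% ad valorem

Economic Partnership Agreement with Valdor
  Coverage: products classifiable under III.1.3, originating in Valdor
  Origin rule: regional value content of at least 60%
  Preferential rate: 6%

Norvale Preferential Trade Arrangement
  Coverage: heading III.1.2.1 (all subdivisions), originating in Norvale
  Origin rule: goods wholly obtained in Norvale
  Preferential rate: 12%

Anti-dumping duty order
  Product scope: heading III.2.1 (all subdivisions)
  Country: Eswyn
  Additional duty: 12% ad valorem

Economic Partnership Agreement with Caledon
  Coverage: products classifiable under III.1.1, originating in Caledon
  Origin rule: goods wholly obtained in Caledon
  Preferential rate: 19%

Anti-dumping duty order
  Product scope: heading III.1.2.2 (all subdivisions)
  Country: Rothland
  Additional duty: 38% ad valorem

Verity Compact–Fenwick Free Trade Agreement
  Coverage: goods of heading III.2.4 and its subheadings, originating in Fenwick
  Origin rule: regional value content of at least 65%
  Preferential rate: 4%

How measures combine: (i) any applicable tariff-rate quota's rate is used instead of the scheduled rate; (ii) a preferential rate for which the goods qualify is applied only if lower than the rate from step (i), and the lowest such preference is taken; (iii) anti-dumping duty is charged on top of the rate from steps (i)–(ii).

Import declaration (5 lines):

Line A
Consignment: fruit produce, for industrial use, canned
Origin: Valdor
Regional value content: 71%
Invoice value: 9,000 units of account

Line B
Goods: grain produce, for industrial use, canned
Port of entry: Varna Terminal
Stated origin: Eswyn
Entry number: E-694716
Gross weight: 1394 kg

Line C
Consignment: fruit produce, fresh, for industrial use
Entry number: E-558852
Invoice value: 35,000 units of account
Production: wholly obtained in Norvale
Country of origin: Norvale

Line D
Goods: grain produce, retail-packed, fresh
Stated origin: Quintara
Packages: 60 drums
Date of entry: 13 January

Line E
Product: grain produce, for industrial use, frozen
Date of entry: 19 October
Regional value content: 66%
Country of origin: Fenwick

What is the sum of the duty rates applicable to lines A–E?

Line A: fruit → III.1; canned → III.1.3; for industrial use → III.1.3.1. Scheduled 15%. Valdor agreement on III.1.3: RVC ≥ 60% → 6% available; preferential 6%. → 6%.
Line B: grain → III.2; canned → III.2.1; for industrial use → III.2.1.2. Scheduled 33%. quota on III.2.1.2 exhausted → over-quota 43%; anti-dumping (Eswyn, III.2.1): +12%; total 43% + 12% = 55%. → 55%.
Line C: fruit → III.1; fresh → III.1.2; for industrial use → III.1.2.2. Scheduled 26%. Norvale agreement on III.1.2.1: III.1.2.2 not covered. → 26%.
Line D: grain → III.2; fresh → III.2.4; retail-packed → III.2.4.1. Scheduled 3%. No special measure applies. → 3%.
Line E: grain → III.2; frozen → III.2.3; for industrial use → III.2.3.2. Scheduled 6%. Fenwick agreement on III.2.4: III.2.3.2 not covered. → 6%.
Sum: 6% + 55% + 26% + 3% + 6% = 96%.

96%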